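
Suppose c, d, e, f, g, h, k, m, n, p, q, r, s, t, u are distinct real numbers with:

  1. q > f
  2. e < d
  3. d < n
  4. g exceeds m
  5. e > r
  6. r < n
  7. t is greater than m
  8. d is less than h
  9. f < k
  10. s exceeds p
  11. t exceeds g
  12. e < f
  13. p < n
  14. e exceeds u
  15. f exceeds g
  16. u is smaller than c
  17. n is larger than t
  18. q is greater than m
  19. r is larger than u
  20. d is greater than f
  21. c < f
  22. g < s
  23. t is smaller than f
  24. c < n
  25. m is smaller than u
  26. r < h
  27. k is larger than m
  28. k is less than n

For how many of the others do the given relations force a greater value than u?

From u the given relations immediately reach c, r, e.
From those, f, d, h, n — 7 in total.
From those, q, k — 9 in total.
No other element is forced above u by the given relations, so the count is 9.

9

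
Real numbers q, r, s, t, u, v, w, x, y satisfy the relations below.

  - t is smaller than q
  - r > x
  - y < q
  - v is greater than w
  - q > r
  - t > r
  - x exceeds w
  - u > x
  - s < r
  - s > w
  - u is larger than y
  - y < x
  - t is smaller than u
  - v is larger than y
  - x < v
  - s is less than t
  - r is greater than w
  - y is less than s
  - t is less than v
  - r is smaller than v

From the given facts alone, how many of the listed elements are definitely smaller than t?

From t the given relations immediately reach s, r.
From those, w, y, x — 5 in total.
Nothing else is reachable below t; 5 in all.

5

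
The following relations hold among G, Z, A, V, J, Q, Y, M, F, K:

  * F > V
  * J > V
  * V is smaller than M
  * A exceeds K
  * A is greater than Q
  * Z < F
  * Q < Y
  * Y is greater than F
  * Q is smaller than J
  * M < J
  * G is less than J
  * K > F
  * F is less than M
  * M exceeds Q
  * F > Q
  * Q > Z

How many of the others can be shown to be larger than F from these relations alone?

5

Directly above F: M, K, Y.
One step further: A, J (5 so far).
No other element is forced above F by the given relations, so the count is 5.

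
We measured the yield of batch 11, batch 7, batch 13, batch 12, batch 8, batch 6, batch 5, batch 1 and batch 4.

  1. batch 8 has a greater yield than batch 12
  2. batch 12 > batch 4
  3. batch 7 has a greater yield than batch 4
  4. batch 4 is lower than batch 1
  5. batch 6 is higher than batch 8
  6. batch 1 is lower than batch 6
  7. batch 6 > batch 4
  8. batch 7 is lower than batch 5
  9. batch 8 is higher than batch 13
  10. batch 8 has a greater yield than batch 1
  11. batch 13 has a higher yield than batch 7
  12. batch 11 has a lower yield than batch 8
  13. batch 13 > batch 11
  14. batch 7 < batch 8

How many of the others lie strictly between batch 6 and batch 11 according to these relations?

The relations place batch 11 below batch 6. An element lies strictly between them when it is forced above batch 11 and also forced below batch 6.
Above batch 11: {batch 13, batch 8}. Below batch 6: {batch 4, batch 12, batch 7, batch 1, batch 13, batch 8}.
Intersection: {batch 13, batch 8} — 2.

2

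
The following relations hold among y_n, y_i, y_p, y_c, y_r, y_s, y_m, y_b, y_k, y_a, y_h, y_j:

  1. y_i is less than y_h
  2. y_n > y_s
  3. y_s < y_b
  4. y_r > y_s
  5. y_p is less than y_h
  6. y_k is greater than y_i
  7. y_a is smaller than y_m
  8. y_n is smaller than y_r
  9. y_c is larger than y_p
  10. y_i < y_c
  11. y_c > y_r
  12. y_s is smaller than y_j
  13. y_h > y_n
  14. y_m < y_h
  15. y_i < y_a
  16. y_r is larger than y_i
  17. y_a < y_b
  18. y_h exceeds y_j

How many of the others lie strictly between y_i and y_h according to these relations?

The relations place y_i below y_h. An element lies strictly between them when it is forced above y_i and also forced below y_h.
Above y_i: {y_a, y_m, y_b, y_r, y_k, y_c}. Below y_h: {y_s, y_j, y_a, y_n, y_m, y_p}.
Intersection: {y_a, y_m} — 2.

2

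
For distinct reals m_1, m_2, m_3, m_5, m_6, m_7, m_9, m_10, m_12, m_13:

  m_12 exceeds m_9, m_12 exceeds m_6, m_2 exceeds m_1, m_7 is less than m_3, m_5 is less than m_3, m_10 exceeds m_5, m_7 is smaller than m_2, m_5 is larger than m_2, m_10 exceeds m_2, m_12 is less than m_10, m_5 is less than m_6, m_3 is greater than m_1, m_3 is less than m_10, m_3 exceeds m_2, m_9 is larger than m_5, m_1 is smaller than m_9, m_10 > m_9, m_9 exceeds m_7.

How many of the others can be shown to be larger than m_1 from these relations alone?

From m_1 the given relations immediately reach m_2, m_9, m_3.
From those, m_5, m_12, m_10 — 6 in total.
From those, m_6 — 7 in total.
Nothing else is reachable above m_1; 7 in all.

7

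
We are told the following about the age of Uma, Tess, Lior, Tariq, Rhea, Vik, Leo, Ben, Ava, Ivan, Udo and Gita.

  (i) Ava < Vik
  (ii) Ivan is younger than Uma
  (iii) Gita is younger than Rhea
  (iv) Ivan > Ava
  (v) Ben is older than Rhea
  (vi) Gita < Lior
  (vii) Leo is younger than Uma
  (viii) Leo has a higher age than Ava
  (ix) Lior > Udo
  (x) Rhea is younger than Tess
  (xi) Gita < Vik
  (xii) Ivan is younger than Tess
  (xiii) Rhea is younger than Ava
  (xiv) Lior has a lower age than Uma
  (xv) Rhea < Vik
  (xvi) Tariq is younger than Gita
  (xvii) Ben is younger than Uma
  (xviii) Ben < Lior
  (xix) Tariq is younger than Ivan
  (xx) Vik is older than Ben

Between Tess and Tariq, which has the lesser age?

Tariq

Following the relations from Tariq: Tariq < Gita < Rhea < Ava < Ivan < Tess.
So Tariq < Tess; Tariq is the younger of the two.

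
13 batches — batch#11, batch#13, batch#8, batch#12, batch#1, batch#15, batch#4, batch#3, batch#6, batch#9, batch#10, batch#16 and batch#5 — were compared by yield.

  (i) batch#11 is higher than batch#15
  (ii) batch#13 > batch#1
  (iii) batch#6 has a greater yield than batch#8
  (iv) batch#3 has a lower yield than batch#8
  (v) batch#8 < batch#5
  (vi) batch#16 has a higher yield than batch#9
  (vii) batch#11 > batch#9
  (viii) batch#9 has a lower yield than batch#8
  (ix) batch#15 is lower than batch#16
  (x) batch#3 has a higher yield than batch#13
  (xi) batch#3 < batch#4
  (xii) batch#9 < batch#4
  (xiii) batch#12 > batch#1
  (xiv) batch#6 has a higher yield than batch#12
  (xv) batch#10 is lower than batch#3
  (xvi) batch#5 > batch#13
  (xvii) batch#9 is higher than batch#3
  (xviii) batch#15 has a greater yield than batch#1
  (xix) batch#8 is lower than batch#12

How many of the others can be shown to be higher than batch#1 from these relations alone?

The elements the relations force above batch#1 are batch#15, batch#13, batch#3, batch#9, batch#8, batch#12, batch#4, batch#6, batch#11, batch#16, batch#5 — no chain reaches any other.
That is 11.

11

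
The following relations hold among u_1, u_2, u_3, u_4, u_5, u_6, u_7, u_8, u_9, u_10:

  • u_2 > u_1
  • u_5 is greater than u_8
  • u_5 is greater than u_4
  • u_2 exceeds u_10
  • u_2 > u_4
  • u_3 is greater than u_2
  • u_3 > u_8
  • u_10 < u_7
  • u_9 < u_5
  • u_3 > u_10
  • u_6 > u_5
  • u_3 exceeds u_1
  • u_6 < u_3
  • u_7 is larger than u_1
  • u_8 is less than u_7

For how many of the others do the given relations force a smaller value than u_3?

From u_3 the given relations immediately reach u_8, u_1, u_10, u_2, u_6.
From those, u_4, u_5 — 7 in total.
From those, u_9 — 8 in total.
Nothing else is reachable below u_3; 8 in all.

8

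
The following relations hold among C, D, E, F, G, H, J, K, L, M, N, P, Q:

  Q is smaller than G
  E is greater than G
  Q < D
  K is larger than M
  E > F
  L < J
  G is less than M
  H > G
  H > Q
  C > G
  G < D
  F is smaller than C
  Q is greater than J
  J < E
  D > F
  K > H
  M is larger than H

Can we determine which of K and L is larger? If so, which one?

K

L < J and J < Q give L < Q.
With Q < G: L < J < Q < G.
Then G < M extends the chain to M.
With M < K: L < J < Q < G < M < K.
So K is larger.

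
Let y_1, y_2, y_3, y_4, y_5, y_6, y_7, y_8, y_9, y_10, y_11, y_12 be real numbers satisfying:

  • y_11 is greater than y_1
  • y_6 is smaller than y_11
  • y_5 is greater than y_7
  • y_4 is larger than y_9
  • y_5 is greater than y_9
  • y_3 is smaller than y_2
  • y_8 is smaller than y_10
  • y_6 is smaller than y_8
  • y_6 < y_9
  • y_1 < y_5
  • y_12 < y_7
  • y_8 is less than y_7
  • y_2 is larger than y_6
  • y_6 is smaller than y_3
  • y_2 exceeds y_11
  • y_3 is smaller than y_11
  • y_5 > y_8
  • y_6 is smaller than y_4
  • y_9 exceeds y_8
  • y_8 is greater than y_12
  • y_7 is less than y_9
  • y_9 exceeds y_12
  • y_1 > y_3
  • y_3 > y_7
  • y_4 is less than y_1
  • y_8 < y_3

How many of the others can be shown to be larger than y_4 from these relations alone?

4

From y_4 the given relations immediately reach y_1.
From those, y_5, y_11 — 3 in total.
From those, y_2 — 4 in total.
Nothing else is reachable above y_4; 4 in all.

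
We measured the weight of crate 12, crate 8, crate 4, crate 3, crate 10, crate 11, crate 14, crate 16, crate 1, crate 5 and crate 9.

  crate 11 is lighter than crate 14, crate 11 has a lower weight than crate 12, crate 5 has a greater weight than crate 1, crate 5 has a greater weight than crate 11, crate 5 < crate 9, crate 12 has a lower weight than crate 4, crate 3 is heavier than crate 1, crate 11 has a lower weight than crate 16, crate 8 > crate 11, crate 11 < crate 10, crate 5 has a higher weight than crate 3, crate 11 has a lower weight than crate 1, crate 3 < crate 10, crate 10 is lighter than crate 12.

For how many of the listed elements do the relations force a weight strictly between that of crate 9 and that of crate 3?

The relations place crate 3 below crate 9. An element lies strictly between them when it is forced above crate 3 and also forced below crate 9.
Above crate 3: {crate 10, crate 12, crate 4, crate 5}. Below crate 9: {crate 11, crate 1, crate 5}.
Intersection: {crate 5} — 1.

1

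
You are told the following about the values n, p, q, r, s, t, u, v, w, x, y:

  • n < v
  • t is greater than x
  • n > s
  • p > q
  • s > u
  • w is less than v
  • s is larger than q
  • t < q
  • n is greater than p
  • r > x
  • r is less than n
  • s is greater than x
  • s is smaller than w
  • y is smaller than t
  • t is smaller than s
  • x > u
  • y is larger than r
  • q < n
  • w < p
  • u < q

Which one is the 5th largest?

Piecing the relations together gives one ordering: u < x < r < y < t < q < s < w < p < n < v.
The 5th largest is s.

s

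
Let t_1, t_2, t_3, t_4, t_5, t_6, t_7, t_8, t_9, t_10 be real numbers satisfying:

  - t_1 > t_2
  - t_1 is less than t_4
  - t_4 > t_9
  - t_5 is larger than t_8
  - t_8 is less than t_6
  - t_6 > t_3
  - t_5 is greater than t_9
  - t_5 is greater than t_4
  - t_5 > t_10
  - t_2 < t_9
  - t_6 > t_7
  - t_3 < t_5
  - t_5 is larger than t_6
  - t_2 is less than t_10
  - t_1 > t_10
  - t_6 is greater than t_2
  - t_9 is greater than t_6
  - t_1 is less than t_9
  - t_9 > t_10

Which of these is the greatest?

t_5

Chaining downward from t_5: directly below it, t_10, t_3, t_8, t_6, t_9, t_4; then t_2, t_7, t_1.
That covers every other element, and nothing is given above t_5, so t_5 is the greatest.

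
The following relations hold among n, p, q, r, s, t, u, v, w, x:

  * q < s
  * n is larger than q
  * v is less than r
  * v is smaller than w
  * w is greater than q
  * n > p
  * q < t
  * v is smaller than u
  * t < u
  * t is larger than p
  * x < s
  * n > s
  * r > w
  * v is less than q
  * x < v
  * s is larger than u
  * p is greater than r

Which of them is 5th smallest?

r

The consecutive relations fix a unique order: x < v < q < w < r < p < t < u < s < n.
The 5th smallest is r.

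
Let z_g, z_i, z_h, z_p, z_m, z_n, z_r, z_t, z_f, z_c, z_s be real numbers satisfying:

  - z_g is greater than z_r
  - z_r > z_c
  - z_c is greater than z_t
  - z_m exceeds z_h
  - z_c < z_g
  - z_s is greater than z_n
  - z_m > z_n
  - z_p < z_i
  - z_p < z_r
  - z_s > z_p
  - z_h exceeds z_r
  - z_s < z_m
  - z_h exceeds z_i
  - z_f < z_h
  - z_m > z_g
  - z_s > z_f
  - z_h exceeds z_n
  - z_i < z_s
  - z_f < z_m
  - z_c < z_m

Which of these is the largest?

z_m

z_t is not greatest since z_t < z_c; z_f is not greatest since z_f < z_h; z_p is not greatest since z_p < z_i; z_c is not greatest since z_c < z_m; z_n is not greatest since z_n < z_h; z_i is not greatest since z_i < z_s; z_r is not greatest since z_r < z_h; z_s is not greatest since z_s < z_m; z_h is not greatest since z_h < z_m; z_g is not greatest since z_g < z_m.
Only z_m has nothing above it, so z_m is the largest.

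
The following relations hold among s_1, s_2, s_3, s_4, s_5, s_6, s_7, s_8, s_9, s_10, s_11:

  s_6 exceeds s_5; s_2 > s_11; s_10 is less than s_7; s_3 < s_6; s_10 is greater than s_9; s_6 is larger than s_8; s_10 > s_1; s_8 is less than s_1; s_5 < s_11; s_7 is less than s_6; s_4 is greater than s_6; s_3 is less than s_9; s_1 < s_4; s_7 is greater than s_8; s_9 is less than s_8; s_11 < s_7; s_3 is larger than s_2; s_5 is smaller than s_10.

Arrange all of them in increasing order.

Each adjacent pair is fixed by a given relation: s_5 < s_11; s_11 < s_2; s_2 < s_3; s_3 < s_9; s_9 < s_8; s_8 < s_1; s_1 < s_10; s_10 < s_7; s_7 < s_6; s_6 < s_4. Chaining them end to end gives the full order.

s_5 < s_11 < s_2 < s_3 < s_9 < s_8 < s_1 < s_10 < s_7 < s_6 < s_4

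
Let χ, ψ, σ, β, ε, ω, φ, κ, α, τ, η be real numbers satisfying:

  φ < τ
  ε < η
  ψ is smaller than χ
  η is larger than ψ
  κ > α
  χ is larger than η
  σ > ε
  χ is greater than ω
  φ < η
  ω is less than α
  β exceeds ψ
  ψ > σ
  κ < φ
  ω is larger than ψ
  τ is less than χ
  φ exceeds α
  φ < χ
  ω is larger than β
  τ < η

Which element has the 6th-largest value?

The consecutive relations fix a unique order: ε < σ < ψ < β < ω < α < κ < φ < τ < η < χ.
Counting 6 from the largest end gives α.

α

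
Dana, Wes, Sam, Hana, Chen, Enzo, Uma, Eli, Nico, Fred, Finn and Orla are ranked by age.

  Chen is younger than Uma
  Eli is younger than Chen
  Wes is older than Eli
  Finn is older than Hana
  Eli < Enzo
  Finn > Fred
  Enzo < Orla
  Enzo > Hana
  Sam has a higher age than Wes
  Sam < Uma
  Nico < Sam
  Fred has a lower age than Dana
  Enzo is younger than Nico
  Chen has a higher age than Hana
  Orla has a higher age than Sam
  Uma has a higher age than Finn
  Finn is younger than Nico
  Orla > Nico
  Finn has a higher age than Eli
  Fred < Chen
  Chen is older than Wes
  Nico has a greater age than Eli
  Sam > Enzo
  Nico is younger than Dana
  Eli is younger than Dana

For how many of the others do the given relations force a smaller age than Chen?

The elements the relations force below Chen are Eli, Fred, Hana, Wes — no chain reaches any other.
That is 4.

4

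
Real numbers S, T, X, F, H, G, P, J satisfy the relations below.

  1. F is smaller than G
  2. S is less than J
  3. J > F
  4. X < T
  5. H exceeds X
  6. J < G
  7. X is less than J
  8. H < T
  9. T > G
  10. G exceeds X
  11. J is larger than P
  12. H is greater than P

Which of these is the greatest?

T

X is not greatest since X < T; P is not greatest since P < H; F is not greatest since F < J; S is not greatest since S < J; J is not greatest since J < G; H is not greatest since H < T; G is not greatest since G < T.
Only T has nothing above it, so T is the greatest.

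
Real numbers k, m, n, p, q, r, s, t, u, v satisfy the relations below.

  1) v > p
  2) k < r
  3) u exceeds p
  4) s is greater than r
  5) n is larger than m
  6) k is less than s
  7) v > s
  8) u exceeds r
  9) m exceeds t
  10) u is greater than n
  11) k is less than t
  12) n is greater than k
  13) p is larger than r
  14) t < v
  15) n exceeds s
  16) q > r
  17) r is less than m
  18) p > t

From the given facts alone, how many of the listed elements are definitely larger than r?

The elements the relations force above r are s, m, n, q, p, u, v — no chain reaches any other.
That is 7.

7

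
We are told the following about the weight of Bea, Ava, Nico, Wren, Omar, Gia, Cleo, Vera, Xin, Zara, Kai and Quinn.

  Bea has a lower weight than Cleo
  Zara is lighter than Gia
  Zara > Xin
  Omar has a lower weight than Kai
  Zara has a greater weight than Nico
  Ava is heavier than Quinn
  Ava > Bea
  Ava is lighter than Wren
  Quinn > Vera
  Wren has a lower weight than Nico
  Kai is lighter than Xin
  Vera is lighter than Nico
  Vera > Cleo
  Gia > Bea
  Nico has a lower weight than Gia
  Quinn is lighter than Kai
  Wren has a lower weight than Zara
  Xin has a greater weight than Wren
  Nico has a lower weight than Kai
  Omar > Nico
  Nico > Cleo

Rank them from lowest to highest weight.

The consecutive links are each given: Bea < Cleo; Cleo < Vera; Vera < Quinn; Quinn < Ava; Ava < Wren; Wren < Nico; Nico < Omar; Omar < Kai; Kai < Xin; Xin < Zara; Zara < Gia.

Bea < Cleo < Vera < Quinn < Ava < Wren < Nico < Omar < Kai < Xin < Zara < Gia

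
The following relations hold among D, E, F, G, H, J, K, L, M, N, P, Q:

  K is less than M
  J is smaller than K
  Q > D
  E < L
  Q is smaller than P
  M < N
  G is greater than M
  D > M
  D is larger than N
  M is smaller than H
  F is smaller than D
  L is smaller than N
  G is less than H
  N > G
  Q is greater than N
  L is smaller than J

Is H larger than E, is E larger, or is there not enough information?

Link the given pairs in sequence: E < L; L < J; J < K; K < M; M < G; G < H.
Chaining these gives E < L < J < K < M < G < H.
So H is larger.

H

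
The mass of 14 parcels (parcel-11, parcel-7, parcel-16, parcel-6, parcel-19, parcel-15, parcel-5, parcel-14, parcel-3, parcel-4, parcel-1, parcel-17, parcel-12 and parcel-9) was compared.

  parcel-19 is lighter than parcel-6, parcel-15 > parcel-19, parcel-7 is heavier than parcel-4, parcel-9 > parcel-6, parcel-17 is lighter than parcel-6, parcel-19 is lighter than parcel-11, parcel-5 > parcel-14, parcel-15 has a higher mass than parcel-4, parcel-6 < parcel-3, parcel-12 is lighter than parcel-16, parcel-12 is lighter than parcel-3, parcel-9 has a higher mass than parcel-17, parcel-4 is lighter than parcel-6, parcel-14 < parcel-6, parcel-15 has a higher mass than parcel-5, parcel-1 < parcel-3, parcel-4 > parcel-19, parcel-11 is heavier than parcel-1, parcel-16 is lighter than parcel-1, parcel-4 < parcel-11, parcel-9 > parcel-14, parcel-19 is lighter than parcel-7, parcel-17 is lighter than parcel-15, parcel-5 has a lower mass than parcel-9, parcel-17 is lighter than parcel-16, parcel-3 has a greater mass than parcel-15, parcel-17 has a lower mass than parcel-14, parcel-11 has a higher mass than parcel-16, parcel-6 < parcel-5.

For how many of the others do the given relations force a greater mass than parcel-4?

Directly above parcel-4: parcel-6, parcel-7, parcel-15, parcel-11.
One step further: parcel-5, parcel-9, parcel-3 (7 so far).
Nothing else is reachable above parcel-4; 7 in all.

7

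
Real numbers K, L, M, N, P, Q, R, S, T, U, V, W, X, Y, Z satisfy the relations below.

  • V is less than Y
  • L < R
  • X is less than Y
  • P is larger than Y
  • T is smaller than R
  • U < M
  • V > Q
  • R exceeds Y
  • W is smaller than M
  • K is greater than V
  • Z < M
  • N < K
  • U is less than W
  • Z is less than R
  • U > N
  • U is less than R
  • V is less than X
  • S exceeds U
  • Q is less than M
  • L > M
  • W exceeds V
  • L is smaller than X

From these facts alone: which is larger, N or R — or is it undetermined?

Link the given pairs in sequence: N < U; U < W; W < M; M < L; L < X; X < Y; Y < R.
Together: N < U < W < M < L < X < Y < R.
So R is larger.

R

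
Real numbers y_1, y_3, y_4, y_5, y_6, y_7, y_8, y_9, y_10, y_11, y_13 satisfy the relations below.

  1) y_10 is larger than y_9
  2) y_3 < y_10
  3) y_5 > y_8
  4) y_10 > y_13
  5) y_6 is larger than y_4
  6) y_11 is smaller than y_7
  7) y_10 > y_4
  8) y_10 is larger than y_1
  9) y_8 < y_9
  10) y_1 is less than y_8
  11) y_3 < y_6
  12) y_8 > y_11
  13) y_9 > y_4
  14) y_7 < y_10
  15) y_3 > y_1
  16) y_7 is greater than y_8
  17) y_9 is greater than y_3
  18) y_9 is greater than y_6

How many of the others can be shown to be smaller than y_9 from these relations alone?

6

From y_9 the given relations immediately reach y_3, y_8, y_4, y_6.
From those, y_1, y_11 — 6 in total.
No other element is forced below y_9 by the given relations, so the count is 6.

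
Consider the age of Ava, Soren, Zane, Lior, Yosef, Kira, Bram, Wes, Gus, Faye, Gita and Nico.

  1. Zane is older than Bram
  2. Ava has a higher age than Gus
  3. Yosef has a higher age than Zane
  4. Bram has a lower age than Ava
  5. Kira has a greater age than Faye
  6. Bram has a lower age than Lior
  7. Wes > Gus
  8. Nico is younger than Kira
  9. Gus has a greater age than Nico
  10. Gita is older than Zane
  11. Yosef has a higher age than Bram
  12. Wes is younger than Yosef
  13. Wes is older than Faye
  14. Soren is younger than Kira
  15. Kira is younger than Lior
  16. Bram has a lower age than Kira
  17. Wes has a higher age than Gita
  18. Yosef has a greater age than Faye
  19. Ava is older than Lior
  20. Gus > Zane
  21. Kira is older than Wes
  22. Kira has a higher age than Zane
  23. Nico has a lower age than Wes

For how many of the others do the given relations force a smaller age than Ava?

From Ava the given relations immediately reach Bram, Gus, Lior.
From those, Nico, Zane, Kira — 6 in total.
From those, Soren, Faye, Wes — 9 in total.
From those, Gita — 10 in total.
Nothing else is reachable below Ava; 10 in all.

10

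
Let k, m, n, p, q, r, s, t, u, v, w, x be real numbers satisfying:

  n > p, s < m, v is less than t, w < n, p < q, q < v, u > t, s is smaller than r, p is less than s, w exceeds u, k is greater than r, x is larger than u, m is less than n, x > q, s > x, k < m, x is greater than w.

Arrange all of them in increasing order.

p < q < v < t < u < w < x < s < r < k < m < n

Nothing is placed below p, so it is least; from there p < q; q < v; v < t; t < u; u < w; w < x; x < s; s < r; r < k; k < m; m < n, each given directly.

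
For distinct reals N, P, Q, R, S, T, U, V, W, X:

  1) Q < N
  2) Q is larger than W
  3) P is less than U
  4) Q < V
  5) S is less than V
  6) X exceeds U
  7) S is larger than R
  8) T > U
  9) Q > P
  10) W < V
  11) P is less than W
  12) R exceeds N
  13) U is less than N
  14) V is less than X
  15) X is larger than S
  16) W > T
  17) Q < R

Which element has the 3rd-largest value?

Chaining the given pairs: P < U < T < W < Q < N < R < S < V < X.
The 3rd largest is S.

S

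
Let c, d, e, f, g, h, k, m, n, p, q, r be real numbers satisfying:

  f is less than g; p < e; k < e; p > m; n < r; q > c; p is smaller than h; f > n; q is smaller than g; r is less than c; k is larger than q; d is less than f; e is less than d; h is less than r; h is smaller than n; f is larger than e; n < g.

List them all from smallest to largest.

Each adjacent pair is fixed by a given relation: m < p; p < h; h < n; n < r; r < c; c < q; q < k; k < e; e < d; d < f; f < g. Chaining them end to end gives the full order.

m < p < h < n < r < c < q < k < e < d < f < g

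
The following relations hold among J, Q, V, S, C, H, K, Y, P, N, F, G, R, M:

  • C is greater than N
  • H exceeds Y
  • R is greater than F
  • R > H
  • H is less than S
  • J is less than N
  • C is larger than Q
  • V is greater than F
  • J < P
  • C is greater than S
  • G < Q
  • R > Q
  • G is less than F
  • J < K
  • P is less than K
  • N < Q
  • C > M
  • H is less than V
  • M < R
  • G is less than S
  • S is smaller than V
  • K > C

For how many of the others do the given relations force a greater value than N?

4

The elements the relations force above N are Q, C, K, R — no chain reaches any other.
That is 4.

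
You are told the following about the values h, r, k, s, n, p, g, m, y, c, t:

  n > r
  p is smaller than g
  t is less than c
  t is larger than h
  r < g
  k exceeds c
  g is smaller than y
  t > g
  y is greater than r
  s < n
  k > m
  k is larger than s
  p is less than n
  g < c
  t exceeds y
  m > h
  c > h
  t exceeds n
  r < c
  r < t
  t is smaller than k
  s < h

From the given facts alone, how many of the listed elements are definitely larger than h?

The elements the relations force above h are t, c, m, k — no chain reaches any other.
That is 4.

4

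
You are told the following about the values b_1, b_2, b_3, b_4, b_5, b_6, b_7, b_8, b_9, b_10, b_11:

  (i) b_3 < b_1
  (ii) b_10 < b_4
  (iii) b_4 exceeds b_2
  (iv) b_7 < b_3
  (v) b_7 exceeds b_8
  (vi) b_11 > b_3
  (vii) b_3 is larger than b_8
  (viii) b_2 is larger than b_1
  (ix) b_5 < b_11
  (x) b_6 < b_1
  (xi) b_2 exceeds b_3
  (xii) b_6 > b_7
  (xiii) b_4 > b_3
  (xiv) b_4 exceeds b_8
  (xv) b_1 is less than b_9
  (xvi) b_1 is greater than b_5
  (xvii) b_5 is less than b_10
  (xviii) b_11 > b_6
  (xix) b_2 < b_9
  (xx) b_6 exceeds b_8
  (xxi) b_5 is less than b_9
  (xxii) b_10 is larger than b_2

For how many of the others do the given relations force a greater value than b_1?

From b_1 the given relations immediately reach b_2, b_9.
From those, b_10, b_4 — 4 in total.
No other element is forced above b_1 by the given relations, so the count is 4.

4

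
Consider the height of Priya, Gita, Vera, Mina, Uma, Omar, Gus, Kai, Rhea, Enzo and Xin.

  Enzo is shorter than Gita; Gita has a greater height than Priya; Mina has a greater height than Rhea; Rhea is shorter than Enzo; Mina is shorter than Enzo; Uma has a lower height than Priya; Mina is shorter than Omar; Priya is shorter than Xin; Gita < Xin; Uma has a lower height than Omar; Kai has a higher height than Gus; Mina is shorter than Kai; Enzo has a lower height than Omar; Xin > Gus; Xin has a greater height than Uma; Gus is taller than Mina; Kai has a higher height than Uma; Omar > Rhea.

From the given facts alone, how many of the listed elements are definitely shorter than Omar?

4

Directly below Omar: Rhea, Mina, Enzo, Uma.
Nothing else is reachable below Omar; 4 in all.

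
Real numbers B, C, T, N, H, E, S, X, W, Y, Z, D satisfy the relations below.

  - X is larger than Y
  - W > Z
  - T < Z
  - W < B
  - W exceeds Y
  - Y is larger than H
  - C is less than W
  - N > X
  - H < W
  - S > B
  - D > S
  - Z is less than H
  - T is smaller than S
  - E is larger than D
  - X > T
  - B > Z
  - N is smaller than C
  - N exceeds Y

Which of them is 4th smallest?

Y

The consecutive relations fix a unique order: T < Z < H < Y < X < N < C < W < B < S < D < E.
The 4th smallest is Y.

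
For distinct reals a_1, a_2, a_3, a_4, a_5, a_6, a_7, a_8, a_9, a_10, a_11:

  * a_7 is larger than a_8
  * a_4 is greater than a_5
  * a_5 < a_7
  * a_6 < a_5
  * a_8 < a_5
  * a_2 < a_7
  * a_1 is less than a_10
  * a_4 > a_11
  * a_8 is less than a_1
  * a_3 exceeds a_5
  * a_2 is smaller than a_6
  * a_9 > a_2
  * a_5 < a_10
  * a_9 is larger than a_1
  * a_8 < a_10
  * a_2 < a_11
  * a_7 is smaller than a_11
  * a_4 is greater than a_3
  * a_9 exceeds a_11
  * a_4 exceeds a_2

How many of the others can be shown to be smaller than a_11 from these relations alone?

The elements the relations force below a_11 are a_8, a_2, a_6, a_5, a_7 — no chain reaches any other.
That is 5.

5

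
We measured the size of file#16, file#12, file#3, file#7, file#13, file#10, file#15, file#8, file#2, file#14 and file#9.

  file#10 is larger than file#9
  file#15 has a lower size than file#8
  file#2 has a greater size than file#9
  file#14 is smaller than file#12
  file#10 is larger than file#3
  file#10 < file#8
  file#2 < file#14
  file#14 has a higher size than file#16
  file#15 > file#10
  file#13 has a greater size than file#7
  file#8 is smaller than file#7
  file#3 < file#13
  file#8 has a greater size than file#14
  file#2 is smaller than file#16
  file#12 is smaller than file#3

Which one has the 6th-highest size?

Piecing the relations together gives one ordering: file#9 < file#2 < file#16 < file#14 < file#12 < file#3 < file#10 < file#15 < file#8 < file#7 < file#13.
The 6th largest is file#3.

file#3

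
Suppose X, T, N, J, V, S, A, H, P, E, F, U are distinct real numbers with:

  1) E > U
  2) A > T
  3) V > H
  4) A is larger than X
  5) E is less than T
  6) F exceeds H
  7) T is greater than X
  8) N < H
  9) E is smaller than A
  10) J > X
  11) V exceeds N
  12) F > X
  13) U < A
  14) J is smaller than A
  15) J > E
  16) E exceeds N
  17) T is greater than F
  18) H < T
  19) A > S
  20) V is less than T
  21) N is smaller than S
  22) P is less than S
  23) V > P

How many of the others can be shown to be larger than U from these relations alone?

The elements the relations force above U are E, J, T, A — no chain reaches any other.
That is 4.

4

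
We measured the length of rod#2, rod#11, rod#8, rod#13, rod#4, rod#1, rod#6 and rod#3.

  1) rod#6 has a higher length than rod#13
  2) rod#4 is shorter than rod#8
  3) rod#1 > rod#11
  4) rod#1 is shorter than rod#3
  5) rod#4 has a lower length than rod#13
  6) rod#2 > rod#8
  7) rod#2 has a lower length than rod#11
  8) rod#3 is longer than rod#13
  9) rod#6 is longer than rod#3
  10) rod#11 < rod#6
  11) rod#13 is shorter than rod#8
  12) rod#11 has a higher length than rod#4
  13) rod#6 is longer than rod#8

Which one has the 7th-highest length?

rod#13

Chaining the given pairs: rod#4 < rod#13 < rod#8 < rod#2 < rod#11 < rod#1 < rod#3 < rod#6.
The 7th largest is rod#13.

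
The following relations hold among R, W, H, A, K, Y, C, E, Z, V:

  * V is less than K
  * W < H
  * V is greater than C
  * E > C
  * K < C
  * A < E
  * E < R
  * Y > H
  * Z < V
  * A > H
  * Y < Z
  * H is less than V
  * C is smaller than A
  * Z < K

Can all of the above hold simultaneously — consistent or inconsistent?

inconsistent

We have C < V stated directly, yet also V < K < C by chaining the others — so V < C. Contradiction.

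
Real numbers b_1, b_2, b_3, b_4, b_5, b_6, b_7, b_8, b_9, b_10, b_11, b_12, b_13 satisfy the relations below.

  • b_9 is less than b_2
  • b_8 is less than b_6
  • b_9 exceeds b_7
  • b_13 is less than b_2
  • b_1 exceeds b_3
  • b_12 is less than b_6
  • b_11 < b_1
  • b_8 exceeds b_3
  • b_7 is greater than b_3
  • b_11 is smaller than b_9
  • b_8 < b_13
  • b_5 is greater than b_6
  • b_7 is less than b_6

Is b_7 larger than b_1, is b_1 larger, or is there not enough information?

undetermined

Following every chain through b_7: above b_7 we get b_6, b_5, b_9, b_2; below b_7 we get b_3.
b_1 is not reached, and no chain runs the other way from b_1 to b_7.
So the given relations leave the order of b_7 and b_1 undetermined.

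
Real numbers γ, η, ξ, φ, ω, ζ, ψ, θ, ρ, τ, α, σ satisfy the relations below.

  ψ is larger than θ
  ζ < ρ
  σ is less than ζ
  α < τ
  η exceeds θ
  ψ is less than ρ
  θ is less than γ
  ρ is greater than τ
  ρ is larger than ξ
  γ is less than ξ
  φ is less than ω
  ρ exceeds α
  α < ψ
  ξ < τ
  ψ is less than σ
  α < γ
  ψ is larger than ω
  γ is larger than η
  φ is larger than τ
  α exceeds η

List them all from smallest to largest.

θ < η < α < γ < ξ < τ < φ < ω < ψ < σ < ζ < ρ

The consecutive links are each given: θ < η; η < α; α < γ; γ < ξ; ξ < τ; τ < φ; φ < ω; ω < ψ; ψ < σ; σ < ζ; ζ < ρ.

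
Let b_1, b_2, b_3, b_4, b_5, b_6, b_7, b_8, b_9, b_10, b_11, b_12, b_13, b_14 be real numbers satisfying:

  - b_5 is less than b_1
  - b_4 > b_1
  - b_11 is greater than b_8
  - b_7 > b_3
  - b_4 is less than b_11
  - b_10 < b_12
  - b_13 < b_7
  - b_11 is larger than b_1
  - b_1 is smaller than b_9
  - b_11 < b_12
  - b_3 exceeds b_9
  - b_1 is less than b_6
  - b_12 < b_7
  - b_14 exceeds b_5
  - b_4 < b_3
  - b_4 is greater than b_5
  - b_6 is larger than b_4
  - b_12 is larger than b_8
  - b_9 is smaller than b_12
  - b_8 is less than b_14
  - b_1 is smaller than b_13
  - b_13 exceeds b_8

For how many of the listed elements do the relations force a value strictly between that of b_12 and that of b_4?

Chaining upward from b_4 reaches: b_11, b_6, b_3, b_7.
Chaining downward from b_12 reaches: b_8, b_5, b_1, b_9, b_11, b_10.
Strictly between b_4 and b_12 are those in both lists: b_11 — 1 element.

1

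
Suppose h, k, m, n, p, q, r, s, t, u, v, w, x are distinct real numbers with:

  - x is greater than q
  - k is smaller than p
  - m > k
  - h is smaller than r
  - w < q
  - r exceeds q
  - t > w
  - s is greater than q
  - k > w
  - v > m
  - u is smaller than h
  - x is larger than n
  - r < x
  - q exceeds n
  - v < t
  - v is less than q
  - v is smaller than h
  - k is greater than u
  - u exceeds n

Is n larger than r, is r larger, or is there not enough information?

n < u and u < k give n < k.
With k < m: n < u < k < m.
Then m < v extends the chain to v.
Then v < h extends the chain to h.
Then h < r extends the chain to r.
So r is larger.

r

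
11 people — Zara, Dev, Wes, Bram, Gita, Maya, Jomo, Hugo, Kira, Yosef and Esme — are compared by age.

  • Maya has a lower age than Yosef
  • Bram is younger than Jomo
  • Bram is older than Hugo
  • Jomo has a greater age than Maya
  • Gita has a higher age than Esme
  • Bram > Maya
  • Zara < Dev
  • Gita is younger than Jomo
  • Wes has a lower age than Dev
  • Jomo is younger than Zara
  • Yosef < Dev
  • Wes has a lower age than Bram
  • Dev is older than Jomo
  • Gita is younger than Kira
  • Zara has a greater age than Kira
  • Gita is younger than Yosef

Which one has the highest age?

Dev

Wes is not greatest since Wes < Dev; Esme is not greatest since Esme < Gita; Gita is not greatest since Gita < Kira; Maya is not greatest since Maya < Yosef; Hugo is not greatest since Hugo < Bram; Bram is not greatest since Bram < Jomo; Jomo is not greatest since Jomo < Zara; Kira is not greatest since Kira < Zara; Zara is not greatest since Zara < Dev; Yosef is not greatest since Yosef < Dev.
Only Dev has nothing above it, so Dev is the highest age.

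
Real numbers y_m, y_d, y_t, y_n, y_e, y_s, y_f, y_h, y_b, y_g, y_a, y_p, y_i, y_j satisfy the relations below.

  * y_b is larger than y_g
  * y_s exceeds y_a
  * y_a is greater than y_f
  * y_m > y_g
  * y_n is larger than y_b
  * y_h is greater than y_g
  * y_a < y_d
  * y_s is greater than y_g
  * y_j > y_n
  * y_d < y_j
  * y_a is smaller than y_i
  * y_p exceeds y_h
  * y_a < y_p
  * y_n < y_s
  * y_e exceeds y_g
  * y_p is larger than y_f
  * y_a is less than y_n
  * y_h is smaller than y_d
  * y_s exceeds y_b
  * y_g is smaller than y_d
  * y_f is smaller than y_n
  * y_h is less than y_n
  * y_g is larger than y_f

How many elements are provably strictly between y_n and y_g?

2

Chaining upward from y_g reaches: y_b, y_h, y_m, y_e, y_d, y_p, y_s, y_j.
Chaining downward from y_n reaches: y_f, y_a, y_b, y_h.
Strictly between y_g and y_n are those in both lists: y_b, y_h — 2 elements.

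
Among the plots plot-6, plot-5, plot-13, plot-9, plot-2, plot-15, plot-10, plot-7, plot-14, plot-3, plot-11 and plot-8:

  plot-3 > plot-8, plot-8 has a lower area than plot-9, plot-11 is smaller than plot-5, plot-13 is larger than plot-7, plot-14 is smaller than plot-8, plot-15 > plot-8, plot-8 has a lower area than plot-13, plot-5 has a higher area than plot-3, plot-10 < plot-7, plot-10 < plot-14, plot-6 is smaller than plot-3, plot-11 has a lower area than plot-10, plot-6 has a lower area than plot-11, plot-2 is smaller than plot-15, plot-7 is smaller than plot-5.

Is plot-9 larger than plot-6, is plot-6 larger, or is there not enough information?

Chaining the given relations: plot-6 < plot-11 < plot-10 < plot-14 < plot-8 < plot-9.
So plot-9 is larger.

plot-9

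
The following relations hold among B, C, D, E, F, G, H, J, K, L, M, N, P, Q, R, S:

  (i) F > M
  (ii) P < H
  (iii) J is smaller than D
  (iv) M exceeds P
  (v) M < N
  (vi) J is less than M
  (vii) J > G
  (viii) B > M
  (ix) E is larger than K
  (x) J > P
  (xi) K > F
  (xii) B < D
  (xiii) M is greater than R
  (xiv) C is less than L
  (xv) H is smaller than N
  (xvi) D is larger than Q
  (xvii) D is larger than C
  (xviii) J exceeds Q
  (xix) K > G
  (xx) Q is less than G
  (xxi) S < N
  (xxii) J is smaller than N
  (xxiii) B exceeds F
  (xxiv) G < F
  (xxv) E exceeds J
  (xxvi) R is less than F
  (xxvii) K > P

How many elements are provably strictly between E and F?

Chaining upward from F reaches: K, B, D.
Chaining downward from E reaches: Q, G, P, R, J, M, K.
Strictly between F and E are those in both lists: K — 1 element.

1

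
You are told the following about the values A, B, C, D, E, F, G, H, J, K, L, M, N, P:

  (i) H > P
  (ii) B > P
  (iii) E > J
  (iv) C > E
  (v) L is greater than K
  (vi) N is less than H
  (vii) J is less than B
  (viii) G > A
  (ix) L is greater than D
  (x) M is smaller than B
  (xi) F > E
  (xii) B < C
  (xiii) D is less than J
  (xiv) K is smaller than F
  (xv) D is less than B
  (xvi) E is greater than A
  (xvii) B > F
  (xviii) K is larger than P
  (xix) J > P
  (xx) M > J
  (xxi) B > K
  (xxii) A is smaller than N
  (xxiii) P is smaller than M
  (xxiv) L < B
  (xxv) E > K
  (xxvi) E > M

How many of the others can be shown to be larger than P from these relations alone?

9

The elements the relations force above P are K, J, M, E, L, F, B, C, H — no chain reaches any other.
That is 9.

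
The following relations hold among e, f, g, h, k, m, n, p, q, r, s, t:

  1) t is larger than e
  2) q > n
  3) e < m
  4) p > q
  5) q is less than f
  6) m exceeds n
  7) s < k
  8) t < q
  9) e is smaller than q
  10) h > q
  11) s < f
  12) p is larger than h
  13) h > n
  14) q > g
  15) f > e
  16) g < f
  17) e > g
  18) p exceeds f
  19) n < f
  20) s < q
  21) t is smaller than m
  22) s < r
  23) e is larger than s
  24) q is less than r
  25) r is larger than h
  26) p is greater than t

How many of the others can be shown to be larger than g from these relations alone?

Directly above g: e, q, f.
One step further: t, h, r, p, m (8 so far).
No other element is forced above g by the given relations, so the count is 8.

8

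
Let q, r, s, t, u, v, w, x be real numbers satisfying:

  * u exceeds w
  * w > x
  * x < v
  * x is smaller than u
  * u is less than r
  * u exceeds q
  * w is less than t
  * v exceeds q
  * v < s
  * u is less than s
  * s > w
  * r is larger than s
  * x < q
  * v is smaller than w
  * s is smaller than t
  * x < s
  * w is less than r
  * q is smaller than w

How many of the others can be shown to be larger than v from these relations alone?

From v the given relations immediately reach w, s.
From those, u, r, t — 5 in total.
No other element is forced above v by the given relations, so the count is 5.

5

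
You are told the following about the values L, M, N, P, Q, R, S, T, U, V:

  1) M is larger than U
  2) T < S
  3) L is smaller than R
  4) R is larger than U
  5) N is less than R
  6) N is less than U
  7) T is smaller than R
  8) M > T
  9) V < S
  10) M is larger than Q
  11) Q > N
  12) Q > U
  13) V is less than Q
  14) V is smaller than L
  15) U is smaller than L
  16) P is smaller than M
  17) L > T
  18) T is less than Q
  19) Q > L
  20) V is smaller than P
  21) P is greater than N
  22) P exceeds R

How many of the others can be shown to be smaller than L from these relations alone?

4

From L the given relations immediately reach V, T, U.
From those, N — 4 in total.
No other element is forced below L by the given relations, so the count is 4.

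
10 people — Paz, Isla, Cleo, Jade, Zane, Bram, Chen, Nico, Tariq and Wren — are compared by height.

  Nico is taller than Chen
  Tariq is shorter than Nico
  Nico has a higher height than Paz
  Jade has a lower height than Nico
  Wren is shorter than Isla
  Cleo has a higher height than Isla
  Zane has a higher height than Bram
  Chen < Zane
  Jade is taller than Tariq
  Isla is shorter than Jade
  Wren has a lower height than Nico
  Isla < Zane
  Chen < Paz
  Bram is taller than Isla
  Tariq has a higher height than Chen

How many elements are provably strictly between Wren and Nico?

Chaining upward from Wren reaches: Isla, Bram, Cleo, Jade, Zane.
Chaining downward from Nico reaches: Isla, Chen, Tariq, Jade, Paz.
Strictly between Wren and Nico are those in both lists: Isla, Jade — 2 elements.

2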